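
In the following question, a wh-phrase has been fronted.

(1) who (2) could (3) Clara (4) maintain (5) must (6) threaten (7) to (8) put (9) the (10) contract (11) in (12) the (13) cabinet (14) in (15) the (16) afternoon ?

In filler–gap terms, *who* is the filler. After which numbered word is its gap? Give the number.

Underlying clause: Clara could maintain who must threaten to put the contract in the cabinet in the afternoon.
'who' is the subject of the clause embedded under 'maintain'. It moves to the left edge, and the trace sits right after 'maintain':
Who could Clara maintain ___ must threaten to put the contract in the cabinet in the afternoon?
'maintain' is word 4.

4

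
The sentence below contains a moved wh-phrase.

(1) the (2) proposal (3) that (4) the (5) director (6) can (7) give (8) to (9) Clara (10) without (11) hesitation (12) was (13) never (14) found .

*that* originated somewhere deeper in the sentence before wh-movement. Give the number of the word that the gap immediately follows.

The filler 'that' is interpreted as the direct object of 'give'. It moves to the left edge, and the trace sits right after 'give':
The proposal that the director can give ___ to Clara without hesitation was never found.
'give' is word 7.

7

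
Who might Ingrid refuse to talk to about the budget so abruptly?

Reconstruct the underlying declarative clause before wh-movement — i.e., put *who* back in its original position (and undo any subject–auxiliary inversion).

The filler 'who' is interpreted as the object of the preposition 'to'. Wh-movement fronts it, leaving a gap right after 'to':
Who might Ingrid refuse to talk to ___ about the budget so abruptly?

Ingrid might refuse to talk to who about the budget so abruptly.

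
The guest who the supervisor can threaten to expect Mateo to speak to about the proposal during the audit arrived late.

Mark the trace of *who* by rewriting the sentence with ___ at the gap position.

'who' functions as the object of the preposition 'to'. The gap is right after 'to'.

The guest who the supervisor can threaten to expect Mateo to speak to ___ about the proposal during the audit arrived late.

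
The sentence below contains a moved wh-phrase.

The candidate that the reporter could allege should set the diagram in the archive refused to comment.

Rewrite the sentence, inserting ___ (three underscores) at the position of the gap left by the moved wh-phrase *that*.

'that' functions as the subject of the clause embedded under 'allege'. The gap is right after 'allege'.

The candidate that the reporter could allege ___ should set the diagram in the archive refused to comment.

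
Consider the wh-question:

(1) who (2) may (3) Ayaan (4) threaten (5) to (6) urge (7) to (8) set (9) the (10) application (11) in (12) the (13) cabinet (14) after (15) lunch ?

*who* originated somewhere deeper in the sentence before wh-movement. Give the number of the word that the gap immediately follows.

6

Underlying clause: Ayaan may threaten to urge who to set the application in the cabinet after lunch.
'who' is the direct object of 'urge'. It moves to the left edge, and the trace sits right after 'urge':
Who may Ayaan threaten to urge ___ to set the application in the cabinet after lunch?
'urge' is word 6.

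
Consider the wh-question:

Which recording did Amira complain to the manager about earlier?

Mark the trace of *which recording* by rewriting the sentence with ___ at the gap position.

Which recording did Amira complain to the manager about ___ earlier?

In situ: Amira did complain to the manager about which recording earlier.
'which recording' is the object of the preposition 'about'. The gap is right after 'about'.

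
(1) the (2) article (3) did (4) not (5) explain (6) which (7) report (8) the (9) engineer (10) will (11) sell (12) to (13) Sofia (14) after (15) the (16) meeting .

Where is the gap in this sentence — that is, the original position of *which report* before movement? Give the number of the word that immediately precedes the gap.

11

Pre-movement form: The engineer will sell which report to Sofia after the meeting.
The filler 'which report' is interpreted as the direct object of 'sell'. Wh-movement fronts it, leaving a gap right after 'sell':
The article did not explain which report the engineer will sell ___ to Sofia after the meeting.
'sell' is word 11.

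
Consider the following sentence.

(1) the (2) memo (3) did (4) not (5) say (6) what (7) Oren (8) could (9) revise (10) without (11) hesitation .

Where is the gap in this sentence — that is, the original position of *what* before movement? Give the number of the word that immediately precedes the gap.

In situ: Oren could revise what without hesitation.
'what' functions as the direct object of 'revise'. Wh-movement fronts it, leaving a gap right after 'revise':
The memo did not say what Oren could revise ___ without hesitation.
'revise' is word 9.

9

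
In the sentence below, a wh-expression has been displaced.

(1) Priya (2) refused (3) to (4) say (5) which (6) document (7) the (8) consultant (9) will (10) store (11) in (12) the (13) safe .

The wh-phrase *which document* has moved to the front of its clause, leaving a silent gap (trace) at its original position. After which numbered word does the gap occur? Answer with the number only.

10

Pre-movement form: The consultant will store which document in the safe.
The filler 'which document' is interpreted as the direct object of 'store'. It moves to the left edge, and the trace sits right after 'store':
Priya refused to say which document the consultant will store ___ in the safe.
'store' is word 10.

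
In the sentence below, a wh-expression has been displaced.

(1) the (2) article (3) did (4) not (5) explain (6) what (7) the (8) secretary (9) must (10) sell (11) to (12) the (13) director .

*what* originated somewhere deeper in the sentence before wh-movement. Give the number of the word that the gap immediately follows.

Underlying clause: The secretary must sell what to the director.
'what' is the direct object of 'sell'. It moves to the left edge, and the trace sits right after 'sell':
The article did not explain what the secretary must sell ___ to the director.
'sell' is word 10.

10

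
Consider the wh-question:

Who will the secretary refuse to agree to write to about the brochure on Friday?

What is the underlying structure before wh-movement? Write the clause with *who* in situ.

The secretary will refuse to agree to write to who about the brochure on Friday.

'who' is the object of the preposition 'to'. Wh-movement fronts it, leaving a gap right after 'to':
Who will the secretary refuse to agree to write to ___ about the brochure on Friday?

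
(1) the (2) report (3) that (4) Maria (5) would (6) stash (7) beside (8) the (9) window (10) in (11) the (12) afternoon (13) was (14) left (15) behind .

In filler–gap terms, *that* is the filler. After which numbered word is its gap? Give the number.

'that' functions as the direct object of 'stash'. Fronting leaves a gap immediately after 'stash':
The report that Maria would stash ___ beside the window in the afternoon was left behind.
'stash' is word 6.

6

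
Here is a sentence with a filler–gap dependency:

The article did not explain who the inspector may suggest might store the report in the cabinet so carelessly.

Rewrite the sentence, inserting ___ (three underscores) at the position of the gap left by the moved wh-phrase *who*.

In situ: The inspector may suggest who might store the report in the cabinet so carelessly.
'who' functions as the subject of the clause embedded under 'suggest'. The gap is right after 'suggest'.

The article did not explain who the inspector may suggest ___ might store the report in the cabinet so carelessly.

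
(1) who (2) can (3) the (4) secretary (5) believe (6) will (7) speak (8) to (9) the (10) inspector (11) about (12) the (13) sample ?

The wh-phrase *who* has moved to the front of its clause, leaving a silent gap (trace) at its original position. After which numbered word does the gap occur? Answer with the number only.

In situ: The secretary can believe who will speak to the inspector about the sample.
'who' functions as the subject of the clause embedded under 'believe'. Wh-movement fronts it, leaving a gap right after 'believe':
Who can the secretary believe ___ will speak to the inspector about the sample?
'believe' is word 5.

5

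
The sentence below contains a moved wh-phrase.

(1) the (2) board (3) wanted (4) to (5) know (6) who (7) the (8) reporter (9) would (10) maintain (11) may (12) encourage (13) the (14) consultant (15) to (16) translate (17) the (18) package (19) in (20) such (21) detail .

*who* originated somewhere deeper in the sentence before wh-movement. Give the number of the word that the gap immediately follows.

10

Underlying clause: The reporter would maintain who may encourage the consultant to translate the package in such detail.
'who' is the subject of the clause embedded under 'maintain'. Wh-movement fronts it, leaving a gap right after 'maintain':
The board wanted to know who the reporter would maintain ___ may encourage the consultant to translate the package in such detail.
'maintain' is word 10.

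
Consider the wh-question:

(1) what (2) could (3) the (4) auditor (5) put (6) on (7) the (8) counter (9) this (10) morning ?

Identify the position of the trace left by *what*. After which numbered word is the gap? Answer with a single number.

5

Pre-movement form: The auditor could put what on the counter this morning.
'what' functions as the direct object of 'put'. Wh-movement fronts it, leaving a gap right after 'put':
What could the auditor put ___ on the counter this morning?
'put' is word 5.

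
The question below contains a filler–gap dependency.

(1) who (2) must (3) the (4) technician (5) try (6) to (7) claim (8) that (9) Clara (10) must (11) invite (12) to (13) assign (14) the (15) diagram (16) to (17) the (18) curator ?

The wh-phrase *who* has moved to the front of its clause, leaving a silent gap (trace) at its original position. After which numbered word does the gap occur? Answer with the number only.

Before movement: The technician must try to claim that Clara must invite who to assign the diagram to the curator.
'who' is the direct object of 'invite'. Wh-movement fronts it, leaving a gap right after 'invite':
Who must the technician try to claim that Clara must invite ___ to assign the diagram to the curator?
'invite' is word 11.

11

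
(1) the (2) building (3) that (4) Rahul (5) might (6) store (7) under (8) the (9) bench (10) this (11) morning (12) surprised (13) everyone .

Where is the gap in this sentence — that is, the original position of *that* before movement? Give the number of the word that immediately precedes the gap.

'that' is the direct object of 'store'. Wh-movement fronts it, leaving a gap right after 'store':
The building that Rahul might store ___ under the bench this morning surprised everyone.
'store' is word 6.

6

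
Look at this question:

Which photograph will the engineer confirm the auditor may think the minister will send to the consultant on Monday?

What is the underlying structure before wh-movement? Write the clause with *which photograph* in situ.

'which photograph' functions as the direct object of 'send'. It moves to the left edge, and the trace sits right after 'send':
Which photograph will the engineer confirm the auditor may think the minister will send ___ to the consultant on Monday?

The engineer will confirm the auditor may think the minister will send which photograph to the consultant on Monday.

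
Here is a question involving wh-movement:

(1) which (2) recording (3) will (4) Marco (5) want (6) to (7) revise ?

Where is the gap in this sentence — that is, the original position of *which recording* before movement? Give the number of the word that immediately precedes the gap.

7

Underlying clause: Marco will want to revise which recording.
The filler 'which recording' is interpreted as the direct object of 'revise'. It moves to the left edge, and the trace sits right after 'revise':
Which recording will Marco want to revise ___?
'revise' is word 7.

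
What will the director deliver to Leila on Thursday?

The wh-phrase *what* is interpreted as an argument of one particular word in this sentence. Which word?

Pre-movement form: The director will deliver what to Leila on Thursday.
'what' is the direct object of 'deliver'. It moves to the left edge, and the trace sits right after 'deliver':
What will the director deliver ___ to Leila on Thursday?

deliver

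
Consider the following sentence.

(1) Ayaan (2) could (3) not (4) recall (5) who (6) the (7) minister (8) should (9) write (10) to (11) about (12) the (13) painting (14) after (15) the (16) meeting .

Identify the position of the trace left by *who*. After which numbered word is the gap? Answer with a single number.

10

In situ: The minister should write to who about the painting after the meeting.
'who' functions as the object of the preposition 'to'. Wh-movement fronts it, leaving a gap right after 'to':
Ayaan could not recall who the minister should write to ___ about the painting after the meeting.
'to' is word 10.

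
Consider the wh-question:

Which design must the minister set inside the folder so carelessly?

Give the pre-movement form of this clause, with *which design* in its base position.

'which design' is the direct object of 'set'. Fronting leaves a gap immediately after 'set':
Which design must the minister set ___ inside the folder so carelessly?

The minister must set which design inside the folder so carelessly.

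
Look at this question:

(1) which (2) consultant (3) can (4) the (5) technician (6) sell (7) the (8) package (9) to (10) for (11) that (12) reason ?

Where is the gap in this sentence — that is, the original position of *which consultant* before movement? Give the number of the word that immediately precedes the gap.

9

Underlying clause: The technician can sell the package to which consultant for that reason.
'which consultant' is the object of the preposition 'to' (recipient of 'sell'). Wh-movement fronts it, leaving a gap right after 'to':
Which consultant can the technician sell the package to ___ for that reason?
'to' is word 9.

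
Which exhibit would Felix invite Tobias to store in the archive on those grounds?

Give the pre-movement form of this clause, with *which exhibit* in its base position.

Felix would invite Tobias to store which exhibit in the archive on those grounds.

'which exhibit' is the direct object of 'store'. Fronting leaves a gap immediately after 'store':
Which exhibit would Felix invite Tobias to store ___ in the archive on those grounds?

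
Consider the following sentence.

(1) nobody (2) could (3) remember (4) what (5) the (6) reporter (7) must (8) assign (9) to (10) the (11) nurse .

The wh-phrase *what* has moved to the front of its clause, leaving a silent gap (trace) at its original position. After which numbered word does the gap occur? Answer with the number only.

8

Pre-movement form: The reporter must assign what to the nurse.
'what' functions as the direct object of 'assign'. It moves to the left edge, and the trace sits right after 'assign':
Nobody could remember what the reporter must assign ___ to the nurse.
'assign' is word 8.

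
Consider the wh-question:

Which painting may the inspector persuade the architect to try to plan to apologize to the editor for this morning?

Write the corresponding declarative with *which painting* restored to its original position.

'which painting' is the object of the preposition 'for'. Fronting leaves a gap immediately after 'for':
Which painting may the inspector persuade the architect to try to plan to apologize to the editor for ___ this morning?

The inspector may persuade the architect to try to plan to apologize to the editor for which painting this morning.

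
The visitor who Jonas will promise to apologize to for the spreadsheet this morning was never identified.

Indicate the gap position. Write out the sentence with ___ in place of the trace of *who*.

The filler 'who' is interpreted as the object of the preposition 'to'. The gap is right after 'to'.

The visitor who Jonas will promise to apologize to ___ for the spreadsheet this morning was never identified.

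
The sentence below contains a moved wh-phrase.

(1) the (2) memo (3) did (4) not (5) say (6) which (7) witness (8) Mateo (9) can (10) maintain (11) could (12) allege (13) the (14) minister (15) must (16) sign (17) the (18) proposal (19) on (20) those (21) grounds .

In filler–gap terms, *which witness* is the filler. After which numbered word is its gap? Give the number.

In situ: Mateo can maintain which witness could allege the minister must sign the proposal on those grounds.
The filler 'which witness' is interpreted as the subject of the clause embedded under 'maintain'. Fronting leaves a gap immediately after 'maintain':
The memo did not say which witness Mateo can maintain ___ could allege the minister must sign the proposal on those grounds.
'maintain' is word 10.

10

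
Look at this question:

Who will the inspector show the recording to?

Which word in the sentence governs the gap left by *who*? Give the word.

to

Pre-movement form: The inspector will show the recording to who.
The filler 'who' is interpreted as the object of the preposition 'to' (recipient of 'show'). Fronting leaves a gap immediately after 'to':
Who will the inspector show the recording to ___?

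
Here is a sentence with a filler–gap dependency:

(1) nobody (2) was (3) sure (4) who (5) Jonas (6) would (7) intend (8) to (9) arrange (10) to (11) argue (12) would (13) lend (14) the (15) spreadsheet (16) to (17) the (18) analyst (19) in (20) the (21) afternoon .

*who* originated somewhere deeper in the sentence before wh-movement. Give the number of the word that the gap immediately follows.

Pre-movement form: Jonas would intend to arrange to argue who would lend the spreadsheet to the analyst in the afternoon.
The filler 'who' is interpreted as the subject of the clause embedded under 'argue'. Fronting leaves a gap immediately after 'argue':
Nobody was sure who Jonas would intend to arrange to argue ___ would lend the spreadsheet to the analyst in the afternoon.
'argue' is word 11.

11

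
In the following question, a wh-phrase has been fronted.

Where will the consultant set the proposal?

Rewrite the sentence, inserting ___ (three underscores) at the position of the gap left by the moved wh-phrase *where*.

Underlying clause: The consultant will set the proposal where.
The filler 'where' is interpreted as the locative complement of 'set'. The gap is right after 'proposal'.

Where will the consultant set the proposal ___?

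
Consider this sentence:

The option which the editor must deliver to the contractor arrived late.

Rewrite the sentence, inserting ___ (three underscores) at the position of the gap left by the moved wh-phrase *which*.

'which' functions as the direct object of 'deliver'. The gap is right after 'deliver'.

The option which the editor must deliver ___ to the contractor arrived late.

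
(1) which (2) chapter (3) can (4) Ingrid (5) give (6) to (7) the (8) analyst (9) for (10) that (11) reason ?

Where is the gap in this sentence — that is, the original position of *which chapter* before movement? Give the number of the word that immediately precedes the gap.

Before movement: Ingrid can give which chapter to the analyst for that reason.
The filler 'which chapter' is interpreted as the direct object of 'give'. It moves to the left edge, and the trace sits right after 'give':
Which chapter can Ingrid give ___ to the analyst for that reason?
'give' is word 5.

5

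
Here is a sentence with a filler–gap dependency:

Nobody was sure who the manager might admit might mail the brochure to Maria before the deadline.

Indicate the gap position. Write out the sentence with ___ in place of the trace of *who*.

Nobody was sure who the manager might admit ___ might mail the brochure to Maria before the deadline.

Before movement: The manager might admit who might mail the brochure to Maria before the deadline.
The filler 'who' is interpreted as the subject of the clause embedded under 'admit'. The gap is right after 'admit'.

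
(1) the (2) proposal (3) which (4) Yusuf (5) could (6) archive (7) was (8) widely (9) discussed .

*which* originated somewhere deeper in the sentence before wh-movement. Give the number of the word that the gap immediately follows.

6

'which' is the direct object of 'archive'. It moves to the left edge, and the trace sits right after 'archive':
The proposal which Yusuf could archive ___ was widely discussed.
'archive' is word 6.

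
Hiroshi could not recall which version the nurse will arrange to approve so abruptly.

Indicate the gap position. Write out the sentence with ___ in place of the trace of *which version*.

Hiroshi could not recall which version the nurse will arrange to approve ___ so abruptly.

Before movement: The nurse will arrange to approve which version so abruptly.
The filler 'which version' is interpreted as the direct object of 'approve'. The gap is right after 'approve'.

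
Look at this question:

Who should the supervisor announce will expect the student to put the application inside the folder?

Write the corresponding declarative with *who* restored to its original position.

The supervisor should announce who will expect the student to put the application inside the folder.

'who' functions as the subject of the clause embedded under 'announce'. Fronting leaves a gap immediately after 'announce':
Who should the supervisor announce ___ will expect the student to put the application inside the folder?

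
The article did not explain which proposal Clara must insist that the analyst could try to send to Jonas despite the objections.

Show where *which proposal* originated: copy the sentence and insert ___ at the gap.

Pre-movement form: Clara must insist that the analyst could try to send which proposal to Jonas despite the objections.
The filler 'which proposal' is interpreted as the direct object of 'send'. The gap is right after 'send'.

The article did not explain which proposal Clara must insist that the analyst could try to send ___ to Jonas despite the objections.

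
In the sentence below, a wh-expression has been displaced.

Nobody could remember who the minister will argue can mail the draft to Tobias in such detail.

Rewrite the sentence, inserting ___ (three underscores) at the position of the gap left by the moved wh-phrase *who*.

Nobody could remember who the minister will argue ___ can mail the draft to Tobias in such detail.

Before movement: The minister will argue who can mail the draft to Tobias in such detail.
'who' functions as the subject of the clause embedded under 'argue'. The gap is right after 'argue'.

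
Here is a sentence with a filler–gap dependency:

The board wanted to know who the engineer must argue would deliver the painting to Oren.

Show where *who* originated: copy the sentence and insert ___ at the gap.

Pre-movement form: The engineer must argue who would deliver the painting to Oren.
'who' is the subject of the clause embedded under 'argue'. The gap is right after 'argue'.

The board wanted to know who the engineer must argue ___ would deliver the painting to Oren.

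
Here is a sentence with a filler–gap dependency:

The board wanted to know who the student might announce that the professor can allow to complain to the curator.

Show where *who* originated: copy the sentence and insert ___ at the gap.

The board wanted to know who the student might announce that the professor can allow ___ to complain to the curator.

Underlying clause: The student might announce that the professor can allow who to complain to the curator.
'who' is the direct object of 'allow'. The gap is right after 'allow'.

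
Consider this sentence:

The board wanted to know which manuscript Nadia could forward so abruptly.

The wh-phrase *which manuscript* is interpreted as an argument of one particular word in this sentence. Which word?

forward

Pre-movement form: Nadia could forward which manuscript so abruptly.
'which manuscript' is the direct object of 'forward'. It moves to the left edge, and the trace sits right after 'forward':
The board wanted to know which manuscript Nadia could forward ___ so abruptly.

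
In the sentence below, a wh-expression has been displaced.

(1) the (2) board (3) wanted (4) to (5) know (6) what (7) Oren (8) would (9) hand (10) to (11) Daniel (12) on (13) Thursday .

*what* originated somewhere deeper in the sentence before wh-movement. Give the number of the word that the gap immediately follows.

Pre-movement form: Oren would hand what to Daniel on Thursday.
'what' is the direct object of 'hand'. Fronting leaves a gap immediately after 'hand':
The board wanted to know what Oren would hand ___ to Daniel on Thursday.
'hand' is word 9.

9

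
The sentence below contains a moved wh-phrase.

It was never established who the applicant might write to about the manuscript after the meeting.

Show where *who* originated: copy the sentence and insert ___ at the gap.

Underlying clause: The applicant might write to who about the manuscript after the meeting.
The filler 'who' is interpreted as the object of the preposition 'to'. The gap is right after 'to'.

It was never established who the applicant might write to ___ about the manuscript after the meeting.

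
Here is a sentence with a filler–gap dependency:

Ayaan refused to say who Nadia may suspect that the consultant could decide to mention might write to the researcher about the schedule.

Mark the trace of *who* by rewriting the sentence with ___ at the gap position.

Ayaan refused to say who Nadia may suspect that the consultant could decide to mention ___ might write to the researcher about the schedule.

Pre-movement form: Nadia may suspect that the consultant could decide to mention who might write to the researcher about the schedule.
'who' functions as the subject of the clause embedded under 'mention'. The gap is right after 'mention'.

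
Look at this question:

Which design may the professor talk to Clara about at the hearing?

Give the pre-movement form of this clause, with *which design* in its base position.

The professor may talk to Clara about which design at the hearing.

The filler 'which design' is interpreted as the object of the preposition 'about'. Fronting leaves a gap immediately after 'about':
Which design may the professor talk to Clara about ___ at the hearing?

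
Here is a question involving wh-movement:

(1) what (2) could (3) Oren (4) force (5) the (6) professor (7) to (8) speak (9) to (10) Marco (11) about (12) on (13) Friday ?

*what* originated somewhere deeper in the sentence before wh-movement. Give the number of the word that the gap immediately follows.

11

In situ: Oren could force the professor to speak to Marco about what on Friday.
The filler 'what' is interpreted as the object of the preposition 'about'. Fronting leaves a gap immediately after 'about':
What could Oren force the professor to speak to Marco about ___ on Friday?
'about' is word 11.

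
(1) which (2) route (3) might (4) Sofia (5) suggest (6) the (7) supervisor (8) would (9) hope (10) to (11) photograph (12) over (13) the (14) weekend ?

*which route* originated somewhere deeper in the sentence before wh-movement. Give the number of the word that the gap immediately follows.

11

In situ: Sofia might suggest the supervisor would hope to photograph which route over the weekend.
The filler 'which route' is interpreted as the direct object of 'photograph'. Wh-movement fronts it, leaving a gap right after 'photograph':
Which route might Sofia suggest the supervisor would hope to photograph ___ over the weekend?
'photograph' is word 11.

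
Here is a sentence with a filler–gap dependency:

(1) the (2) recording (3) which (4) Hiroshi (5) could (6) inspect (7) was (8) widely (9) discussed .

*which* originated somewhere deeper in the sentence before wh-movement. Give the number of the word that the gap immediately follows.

'which' is the direct object of 'inspect'. Fronting leaves a gap immediately after 'inspect':
The recording which Hiroshi could inspect ___ was widely discussed.
'inspect' is word 6.

6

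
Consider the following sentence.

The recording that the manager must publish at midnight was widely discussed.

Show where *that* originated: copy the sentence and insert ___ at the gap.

The recording that the manager must publish ___ at midnight was widely discussed.

The filler 'that' is interpreted as the direct object of 'publish'. The gap is right after 'publish'.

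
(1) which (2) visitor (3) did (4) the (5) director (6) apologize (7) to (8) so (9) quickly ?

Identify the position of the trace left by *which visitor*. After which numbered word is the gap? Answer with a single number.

7

In situ: The director did apologize to which visitor so quickly.
'which visitor' is the object of the preposition 'to'. It moves to the left edge, and the trace sits right after 'to':
Which visitor did the director apologize to ___ so quickly?
'to' is word 7.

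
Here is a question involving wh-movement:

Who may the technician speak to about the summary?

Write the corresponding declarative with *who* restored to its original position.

The technician may speak to who about the summary.

'who' functions as the object of the preposition 'to'. Wh-movement fronts it, leaving a gap right after 'to':
Who may the technician speak to ___ about the summary?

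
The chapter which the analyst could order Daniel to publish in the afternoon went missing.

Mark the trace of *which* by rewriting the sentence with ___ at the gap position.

The filler 'which' is interpreted as the direct object of 'publish'. The gap is right after 'publish'.

The chapter which the analyst could order Daniel to publish ___ in the afternoon went missing.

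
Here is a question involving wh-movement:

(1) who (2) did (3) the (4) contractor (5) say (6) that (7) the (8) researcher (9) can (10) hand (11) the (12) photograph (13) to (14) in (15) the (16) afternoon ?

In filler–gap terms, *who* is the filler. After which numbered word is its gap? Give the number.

13

In situ: The contractor did say that the researcher can hand the photograph to who in the afternoon.
The filler 'who' is interpreted as the object of the preposition 'to' (recipient of 'hand'). Wh-movement fronts it, leaving a gap right after 'to':
Who did the contractor say that the researcher can hand the photograph to ___ in the afternoon?
'to' is word 13.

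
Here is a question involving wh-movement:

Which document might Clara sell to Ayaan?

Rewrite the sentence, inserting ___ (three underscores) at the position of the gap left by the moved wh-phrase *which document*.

In situ: Clara might sell which document to Ayaan.
The filler 'which document' is interpreted as the direct object of 'sell'. The gap is right after 'sell'.

Which document might Clara sell ___ to Ayaan?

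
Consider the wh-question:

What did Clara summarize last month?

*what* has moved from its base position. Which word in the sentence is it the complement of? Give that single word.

summarize

Before movement: Clara did summarize what last month.
'what' functions as the direct object of 'summarize'. It moves to the left edge, and the trace sits right after 'summarize':
What did Clara summarize ___ last month?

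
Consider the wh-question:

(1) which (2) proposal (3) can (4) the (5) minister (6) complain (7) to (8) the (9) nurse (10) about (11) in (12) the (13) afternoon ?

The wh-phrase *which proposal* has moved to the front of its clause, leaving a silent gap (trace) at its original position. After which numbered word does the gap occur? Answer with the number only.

10

In situ: The minister can complain to the nurse about which proposal in the afternoon.
'which proposal' functions as the object of the preposition 'about'. Fronting leaves a gap immediately after 'about':
Which proposal can the minister complain to the nurse about ___ in the afternoon?
'about' is word 10.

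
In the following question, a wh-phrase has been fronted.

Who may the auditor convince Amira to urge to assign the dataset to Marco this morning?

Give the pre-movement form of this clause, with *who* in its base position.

The auditor may convince Amira to urge who to assign the dataset to Marco this morning.

'who' functions as the direct object of 'urge'. Fronting leaves a gap immediately after 'urge':
Who may the auditor convince Amira to urge ___ to assign the dataset to Marco this morning?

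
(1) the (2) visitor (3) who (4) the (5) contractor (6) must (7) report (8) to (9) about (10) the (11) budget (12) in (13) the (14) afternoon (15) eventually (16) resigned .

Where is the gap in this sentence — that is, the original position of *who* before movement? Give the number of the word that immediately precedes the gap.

The filler 'who' is interpreted as the object of the preposition 'to'. Wh-movement fronts it, leaving a gap right after 'to':
The visitor who the contractor must report to ___ about the budget in the afternoon eventually resigned.
'to' is word 8.

8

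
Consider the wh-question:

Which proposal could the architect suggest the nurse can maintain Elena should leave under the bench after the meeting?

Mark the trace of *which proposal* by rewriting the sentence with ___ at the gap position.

Underlying clause: The architect could suggest the nurse can maintain Elena should leave which proposal under the bench after the meeting.
'which proposal' functions as the direct object of 'leave'. The gap is right after 'leave'.

Which proposal could the architect suggest the nurse can maintain Elena should leave ___ under the bench after the meeting?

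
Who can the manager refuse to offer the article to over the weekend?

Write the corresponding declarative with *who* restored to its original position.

'who' functions as the object of the preposition 'to' (recipient of 'offer'). Fronting leaves a gap immediately after 'to':
Who can the manager refuse to offer the article to ___ over the weekend?

The manager can refuse to offer the article to who over the weekend.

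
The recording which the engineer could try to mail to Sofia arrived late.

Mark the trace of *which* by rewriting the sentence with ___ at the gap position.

The recording which the engineer could try to mail ___ to Sofia arrived late.

'which' is the direct object of 'mail'. The gap is right after 'mail'.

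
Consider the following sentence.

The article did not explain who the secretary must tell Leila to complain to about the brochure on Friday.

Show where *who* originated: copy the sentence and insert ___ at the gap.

Pre-movement form: The secretary must tell Leila to complain to who about the brochure on Friday.
'who' is the object of the preposition 'to'. The gap is right after 'to'.

The article did not explain who the secretary must tell Leila to complain to ___ about the brochure on Friday.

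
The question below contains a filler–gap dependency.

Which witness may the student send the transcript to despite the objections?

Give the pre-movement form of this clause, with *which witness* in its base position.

The student may send the transcript to which witness despite the objections.

'which witness' functions as the object of the preposition 'to' (recipient of 'send'). Wh-movement fronts it, leaving a gap right after 'to':
Which witness may the student send the transcript to ___ despite the objections?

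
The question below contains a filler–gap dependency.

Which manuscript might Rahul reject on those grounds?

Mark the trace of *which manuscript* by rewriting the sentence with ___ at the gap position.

Underlying clause: Rahul might reject which manuscript on those grounds.
'which manuscript' is the direct object of 'reject'. The gap is right after 'reject'.

Which manuscript might Rahul reject ___ on those grounds?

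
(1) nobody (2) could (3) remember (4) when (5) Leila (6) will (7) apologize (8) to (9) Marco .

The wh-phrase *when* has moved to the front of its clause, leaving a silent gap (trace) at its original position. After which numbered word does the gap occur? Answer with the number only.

9

In situ: Leila will apologize to Marco when.
'when' functions as the temporal adjunct. Wh-movement fronts it, leaving a gap right after 'Marco':
Nobody could remember when Leila will apologize to Marco ___.
'Marco' is word 9.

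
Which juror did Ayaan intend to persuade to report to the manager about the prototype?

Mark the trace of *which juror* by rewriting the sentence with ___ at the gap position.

In situ: Ayaan did intend to persuade which juror to report to the manager about the prototype.
'which juror' is the direct object of 'persuade'. The gap is right after 'persuade'.

Which juror did Ayaan intend to persuade ___ to report to the manager about the prototype?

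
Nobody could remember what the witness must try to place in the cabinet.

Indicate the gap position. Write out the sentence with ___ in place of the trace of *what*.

Pre-movement form: The witness must try to place what in the cabinet.
The filler 'what' is interpreted as the direct object of 'place'. The gap is right after 'place'.

Nobody could remember what the witness must try to place ___ in the cabinet.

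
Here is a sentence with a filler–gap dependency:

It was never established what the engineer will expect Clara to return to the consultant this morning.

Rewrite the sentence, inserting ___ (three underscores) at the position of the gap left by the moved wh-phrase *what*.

It was never established what the engineer will expect Clara to return ___ to the consultant this morning.

In situ: The engineer will expect Clara to return what to the consultant this morning.
'what' functions as the direct object of 'return'. The gap is right after 'return'.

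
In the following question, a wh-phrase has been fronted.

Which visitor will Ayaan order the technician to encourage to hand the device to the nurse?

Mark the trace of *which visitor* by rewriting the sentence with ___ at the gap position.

Underlying clause: Ayaan will order the technician to encourage which visitor to hand the device to the nurse.
'which visitor' is the direct object of 'encourage'. The gap is right after 'encourage'.

Which visitor will Ayaan order the technician to encourage ___ to hand the device to the nurse?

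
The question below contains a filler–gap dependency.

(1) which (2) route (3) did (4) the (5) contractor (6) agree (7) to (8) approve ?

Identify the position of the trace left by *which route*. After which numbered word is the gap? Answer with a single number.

Before movement: The contractor did agree to approve which route.
'which route' is the direct object of 'approve'. Wh-movement fronts it, leaving a gap right after 'approve':
Which route did the contractor agree to approve ___?
'approve' is word 8.

8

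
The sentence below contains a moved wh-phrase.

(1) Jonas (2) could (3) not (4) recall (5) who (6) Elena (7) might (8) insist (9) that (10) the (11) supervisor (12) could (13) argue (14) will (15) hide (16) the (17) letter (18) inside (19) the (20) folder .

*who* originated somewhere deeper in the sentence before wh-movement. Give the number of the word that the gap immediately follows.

13

Underlying clause: Elena might insist that the supervisor could argue who will hide the letter inside the folder.
'who' functions as the subject of the clause embedded under 'argue'. Fronting leaves a gap immediately after 'argue':
Jonas could not recall who Elena might insist that the supervisor could argue ___ will hide the letter inside the folder.
'argue' is word 13.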